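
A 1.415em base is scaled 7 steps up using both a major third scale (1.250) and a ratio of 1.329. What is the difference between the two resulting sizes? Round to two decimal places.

Major third: 1.415 × 1.250⁷ = 6.7472em
At 1.329: 1.415 × 1.329⁷ = 10.3617em
Difference: 10.3617 − 6.7472 = 3.6145em

3.61em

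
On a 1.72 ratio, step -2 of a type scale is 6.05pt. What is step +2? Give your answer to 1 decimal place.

6.05 × 1.72⁴ = 6.05 × 8.75213 ≈ 52.950

53.0pt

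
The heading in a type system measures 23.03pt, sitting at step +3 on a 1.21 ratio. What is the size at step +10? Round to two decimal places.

Moving from step +3 to step +10 is 7 steps up, so multiply by r⁷.
23.03 × 1.21⁷ = 23.03 × 3.79750 ≈ 87.456

87.46pt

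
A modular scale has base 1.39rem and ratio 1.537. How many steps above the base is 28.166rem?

7

1.537ⁿ = 28.166 / 1.39 = 20.2633
n = ln(20.2633) / ln(1.537) = 3.0088 / 0.4298 ≈ 7.00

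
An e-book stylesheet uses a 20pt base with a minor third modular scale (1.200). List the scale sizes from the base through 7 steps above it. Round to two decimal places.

Step 0: 20pt
Step 1: 20.0 × 1.200 = 24.00
Step 2: 20.0 × 1.200² = 28.80
Step 3: 20.0 × 1.200³ = 34.56
Step 4: 20.0 × 1.200⁴ = 41.47
Step 5: 20.0 × 1.200⁵ = 49.77
Step 6: 20.0 × 1.200⁶ = 59.72
Step 7: 20.0 × 1.200⁷ = 71.66

20.00pt, 24.00pt, 28.80pt, 34.56pt, 41.47pt, 49.77pt, 59.72pt, 71.66pt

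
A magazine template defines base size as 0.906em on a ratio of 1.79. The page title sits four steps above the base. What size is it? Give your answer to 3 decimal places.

0.906 × 1.79⁴ = 0.906 × 10.26626 ≈ 9.301

9.301em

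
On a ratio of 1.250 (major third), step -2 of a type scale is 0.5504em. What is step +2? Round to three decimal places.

Moving from step -2 to step +2 is 4 steps up, so multiply by r⁴.
0.5504 × 1.250⁴ = 0.5504 × 2.44141 ≈ 1.344

1.344em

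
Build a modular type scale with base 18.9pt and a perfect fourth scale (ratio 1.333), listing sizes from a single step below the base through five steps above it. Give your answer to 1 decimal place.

Step -1: 18.9 ÷ 1.333 = 14.2
Step 0: 18.9pt
Step 1: 18.9 × 1.333 = 25.2
Step 2: 18.9 × 1.333² = 33.6
Step 3: 18.9 × 1.333³ = 44.8
Step 4: 18.9 × 1.333⁴ = 59.7
Step 5: 18.9 × 1.333⁵ = 79.5

14.2pt, 18.9pt, 25.2pt, 33.6pt, 44.8pt, 59.7pt, 79.5pt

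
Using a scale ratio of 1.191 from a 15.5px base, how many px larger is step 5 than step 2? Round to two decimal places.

15.16px

Step 2: 15.5 × 1.191² = 21.9865px
Step 5: 15.5 × 1.191⁵ = 37.1442px
Difference: 37.1442 − 21.9865 = 15.1577px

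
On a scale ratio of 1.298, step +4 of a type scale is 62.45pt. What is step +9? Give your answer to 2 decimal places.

230.09pt

62.45 × 1.298⁵ = 62.45 × 3.68446 ≈ 230.094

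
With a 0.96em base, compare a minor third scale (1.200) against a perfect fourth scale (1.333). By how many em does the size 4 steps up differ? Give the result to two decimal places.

1.04em

Minor third: 0.96 × 1.200⁴ = 1.9907em
Perfect fourth: 0.96 × 1.333⁴ = 3.0310em
Difference: 3.0310 − 1.9907 = 1.0403em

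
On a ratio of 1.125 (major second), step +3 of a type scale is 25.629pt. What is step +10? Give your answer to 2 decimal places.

The gap is 10 − (3) = 7 steps, so the factor is 1.125^7.
25.629 × 1.125⁷ = 25.629 × 2.28070 ≈ 58.452

58.45pt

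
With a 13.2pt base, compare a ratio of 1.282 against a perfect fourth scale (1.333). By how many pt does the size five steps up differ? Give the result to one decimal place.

9.8pt

At 1.282: 13.2 × 1.282⁵ = 45.710pt
Perfect fourth: 13.2 × 1.333⁵ = 55.555pt
Difference: 55.555 − 45.710 = 9.845pt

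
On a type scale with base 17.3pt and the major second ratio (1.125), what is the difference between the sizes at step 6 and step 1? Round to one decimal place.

Step 1: 17.3 × 1.125 = 19.463pt
Step 6: 17.3 × 1.125⁶ = 35.072pt
Difference: 35.072 − 19.463 = 15.609pt

15.6pt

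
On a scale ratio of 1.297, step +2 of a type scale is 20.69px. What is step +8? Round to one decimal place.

98.5px

The gap is 8 − (2) = 6 steps, so the factor is 1.297^6.
20.69 × 1.297⁶ = 20.69 × 4.76036 ≈ 98.492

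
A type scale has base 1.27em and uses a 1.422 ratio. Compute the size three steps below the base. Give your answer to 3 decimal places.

0.442em

Each step on a modular scale multiplies by the ratio, so the size n steps from the base is base × ratioⁿ.
1.27 ÷ 1.422³ = 1.27 ÷ 2.87540 ≈ 0.442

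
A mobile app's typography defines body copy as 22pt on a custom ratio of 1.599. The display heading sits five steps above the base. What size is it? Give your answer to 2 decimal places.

229.97pt

22.0 × 1.599⁵ = 22.0 × 10.45303 ≈ 229.97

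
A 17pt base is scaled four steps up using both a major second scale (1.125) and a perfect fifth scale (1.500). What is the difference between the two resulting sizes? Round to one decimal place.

Major second: 17.0 × 1.125⁴ = 27.231pt
Perfect fifth: 17.0 × 1.500⁴ = 86.062pt
Difference: 86.062 − 27.231 = 58.831pt

58.8pt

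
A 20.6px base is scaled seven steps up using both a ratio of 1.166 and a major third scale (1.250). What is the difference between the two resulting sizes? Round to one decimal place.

37.9px

At 1.166: 20.6 × 1.166⁷ = 60.361px
Major third: 20.6 × 1.250⁷ = 98.228px
Difference: 98.228 − 60.361 = 37.867px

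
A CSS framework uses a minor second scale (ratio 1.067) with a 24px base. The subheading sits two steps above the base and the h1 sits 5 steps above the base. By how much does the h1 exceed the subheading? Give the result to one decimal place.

5.9px

Step 2: 24.0 × 1.067² = 27.324px
Step 5: 24.0 × 1.067⁵ = 33.192px
Difference: 33.192 − 27.324 = 5.868px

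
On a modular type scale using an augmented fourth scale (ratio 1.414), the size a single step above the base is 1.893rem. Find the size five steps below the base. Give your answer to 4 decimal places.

0.2368rem

1.893 ÷ 1.414⁶ = 1.893 ÷ 7.99275 ≈ 0.2368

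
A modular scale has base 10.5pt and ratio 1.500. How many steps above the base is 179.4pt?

1.500ⁿ = 179.4 / 10.5 = 17.0857
n = ln(17.0857) / ln(1.500) = 2.8382 / 0.4055 ≈ 7.00

7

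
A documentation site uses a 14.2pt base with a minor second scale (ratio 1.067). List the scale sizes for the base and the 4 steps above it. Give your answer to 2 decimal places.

Step 0: 14.2pt
Step 1: 14.2 × 1.067 = 15.15
Step 2: 14.2 × 1.067² = 16.17
Step 3: 14.2 × 1.067³ = 17.25
Step 4: 14.2 × 1.067⁴ = 18.41

14.20pt, 15.15pt, 16.17pt, 17.25pt, 18.41pt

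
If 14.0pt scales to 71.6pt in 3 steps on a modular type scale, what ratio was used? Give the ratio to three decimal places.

r³ = 71.6 / 14.0, so r = (71.6/14.0)^(1/3).
r = 5.1143^(1/3) ≈ 1.7229

1.723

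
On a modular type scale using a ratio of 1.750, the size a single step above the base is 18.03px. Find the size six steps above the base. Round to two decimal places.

18.03 × 1.750⁵ = 18.03 × 16.41309 ≈ 295.928

295.93px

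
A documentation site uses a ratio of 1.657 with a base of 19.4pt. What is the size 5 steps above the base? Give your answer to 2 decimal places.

242.33pt

Each step on a modular scale multiplies by the ratio, so the size n steps from the base is base × ratioⁿ.
19.4 × 1.657⁵ = 19.4 × 12.49144 ≈ 242.33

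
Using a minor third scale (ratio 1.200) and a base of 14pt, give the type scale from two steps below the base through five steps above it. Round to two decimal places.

Step -2: 14.0 ÷ 1.200² = 9.72
Step -1: 14.0 ÷ 1.200 = 11.67
Step 0: 14pt
Step 1: 14.0 × 1.200 = 16.80
Step 2: 14.0 × 1.200² = 20.16
Step 3: 14.0 × 1.200³ = 24.19
Step 4: 14.0 × 1.200⁴ = 29.03
Step 5: 14.0 × 1.200⁵ = 34.84

9.72pt, 11.67pt, 14.00pt, 16.80pt, 20.16pt, 24.19pt, 29.03pt, 34.84pt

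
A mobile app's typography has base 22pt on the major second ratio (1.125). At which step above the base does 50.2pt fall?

7

1.125ⁿ = 50.2 / 22 = 2.2818
n = ln(2.2818) / ln(1.125) = 0.8250 / 0.1178 ≈ 7.00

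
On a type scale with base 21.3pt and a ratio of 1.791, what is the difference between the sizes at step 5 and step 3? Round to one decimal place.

270.1pt

Step 3: 21.3 × 1.791³ = 122.368pt
Step 5: 21.3 × 1.791⁵ = 392.516pt
Difference: 392.516 − 122.368 = 270.148pt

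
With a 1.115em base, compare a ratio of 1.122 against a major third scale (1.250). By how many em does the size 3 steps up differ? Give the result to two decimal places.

At 1.122: 1.115 × 1.122³ = 1.5749em
Major third: 1.115 × 1.250³ = 2.1777em
Difference: 2.1777 − 1.5749 = 0.6028em

0.60em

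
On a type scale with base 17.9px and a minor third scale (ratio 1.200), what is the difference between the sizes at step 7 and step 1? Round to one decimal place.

42.7px

Step 1: 17.9 × 1.200 = 21.480px
Step 7: 17.9 × 1.200⁷ = 64.139px
Difference: 64.139 − 21.480 = 42.659px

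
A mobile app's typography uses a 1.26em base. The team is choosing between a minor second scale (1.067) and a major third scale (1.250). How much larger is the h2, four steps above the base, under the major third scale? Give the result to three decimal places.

1.443em

Minor second: 1.26 × 1.067⁴ = 1.63316em
Major third: 1.26 × 1.250⁴ = 3.07617em
Difference: 3.07617 − 1.63316 = 1.44301em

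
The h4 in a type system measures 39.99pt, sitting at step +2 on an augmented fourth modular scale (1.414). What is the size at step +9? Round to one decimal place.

452.0pt

39.99 × 1.414⁷ = 39.99 × 11.30175 ≈ 451.957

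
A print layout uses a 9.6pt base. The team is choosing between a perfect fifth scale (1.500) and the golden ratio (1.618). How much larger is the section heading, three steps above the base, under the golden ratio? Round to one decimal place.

Perfect fifth: 9.6 × 1.500³ = 32.400pt
Golden ratio: 9.6 × 1.618³ = 40.664pt
Difference: 40.664 − 32.400 = 8.264pt

8.3pt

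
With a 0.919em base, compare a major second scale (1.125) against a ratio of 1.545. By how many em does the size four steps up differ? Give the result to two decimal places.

3.76em

Major second: 0.919 × 1.125⁴ = 1.4721em
At 1.545: 0.919 × 1.545⁴ = 5.2364em
Difference: 5.2364 − 1.4721 = 3.7643em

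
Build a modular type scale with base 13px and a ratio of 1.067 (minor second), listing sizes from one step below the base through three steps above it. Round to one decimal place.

12.2px, 13.0px, 13.9px, 14.8px, 15.8px

Step -1: 13.0 ÷ 1.067 = 12.2
Step 0: 13px
Step 1: 13.0 × 1.067 = 13.9
Step 2: 13.0 × 1.067² = 14.8
Step 3: 13.0 × 1.067³ = 15.8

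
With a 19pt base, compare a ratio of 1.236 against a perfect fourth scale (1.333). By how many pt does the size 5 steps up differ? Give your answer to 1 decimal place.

At 1.236: 19.0 × 1.236⁵ = 54.808pt
Perfect fourth: 19.0 × 1.333⁵ = 79.966pt
Difference: 79.966 − 54.808 = 25.158pt

25.2pt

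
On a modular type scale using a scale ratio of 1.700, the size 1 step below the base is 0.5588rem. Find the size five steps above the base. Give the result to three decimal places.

13.488rem

Moving from step -1 to step +5 is 6 steps up, so multiply by r⁶.
0.5588 × 1.700⁶ = 0.5588 × 24.13757 ≈ 13.488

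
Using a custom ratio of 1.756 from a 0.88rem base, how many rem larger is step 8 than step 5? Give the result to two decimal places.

Step 5: 0.88 × 1.756⁵ = 14.6928rem
Step 8: 0.88 × 1.756⁸ = 79.5571rem
Difference: 79.5571 − 14.6928 = 64.8643rem

64.86rem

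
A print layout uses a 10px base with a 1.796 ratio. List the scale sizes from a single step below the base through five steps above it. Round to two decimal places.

5.57px, 10.00px, 17.96px, 32.26px, 57.93px, 104.05px, 186.87px

Step -1: 10.0 ÷ 1.796 = 5.57
Step 0: 10px
Step 1: 10.0 × 1.796 = 17.96
Step 2: 10.0 × 1.796² = 32.26
Step 3: 10.0 × 1.796³ = 57.93
Step 4: 10.0 × 1.796⁴ = 104.05
Step 5: 10.0 × 1.796⁵ = 186.87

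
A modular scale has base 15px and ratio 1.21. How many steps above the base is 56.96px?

7

1.21ⁿ = 56.96 / 15 = 3.7973
n = ln(3.7973) / ln(1.21) = 1.3343 / 0.1906 ≈ 7.00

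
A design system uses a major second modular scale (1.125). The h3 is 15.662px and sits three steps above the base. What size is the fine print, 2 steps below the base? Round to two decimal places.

15.662 ÷ 1.125⁵ = 15.662 ÷ 1.80203 ≈ 8.691

8.69px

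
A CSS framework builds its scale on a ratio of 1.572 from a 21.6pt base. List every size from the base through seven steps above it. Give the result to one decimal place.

Step 0: 21.6pt
Step 1: 21.6 × 1.572 = 34.0
Step 2: 21.6 × 1.572² = 53.4
Step 3: 21.6 × 1.572³ = 83.9
Step 4: 21.6 × 1.572⁴ = 131.9
Step 5: 21.6 × 1.572⁵ = 207.4
Step 6: 21.6 × 1.572⁶ = 326.0
Step 7: 21.6 × 1.572⁷ = 512.4

21.6pt, 34.0pt, 53.4pt, 83.9pt, 131.9pt, 207.4pt, 326.0pt, 512.4pt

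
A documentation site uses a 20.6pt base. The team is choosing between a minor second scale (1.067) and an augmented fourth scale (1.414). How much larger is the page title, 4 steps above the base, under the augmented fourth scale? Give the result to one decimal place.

55.6pt

Minor second: 20.6 × 1.067⁴ = 26.701pt
Augmented fourth: 20.6 × 1.414⁴ = 82.350pt
Difference: 82.350 − 26.701 = 55.649pt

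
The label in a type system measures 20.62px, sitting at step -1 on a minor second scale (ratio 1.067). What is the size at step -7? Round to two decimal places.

13.97px

The gap is -7 − (-1) = -6 steps, so the factor is 1.067^-6.
20.62 ÷ 1.067⁶ = 20.62 ÷ 1.47566 ≈ 13.973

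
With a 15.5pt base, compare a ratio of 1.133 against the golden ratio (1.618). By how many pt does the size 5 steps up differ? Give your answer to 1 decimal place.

At 1.133: 15.5 × 1.133⁵ = 28.939pt
Golden ratio: 15.5 × 1.618⁵ = 171.880pt
Difference: 171.880 − 28.939 = 142.941pt

142.9pt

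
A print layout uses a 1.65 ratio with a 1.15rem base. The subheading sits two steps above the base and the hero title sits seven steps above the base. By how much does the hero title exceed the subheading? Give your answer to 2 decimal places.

Step 2: 1.15 × 1.65² = 3.1309rem
Step 7: 1.15 × 1.65⁷ = 38.2900rem
Difference: 38.2900 − 3.1309 = 35.1591rem

35.16rem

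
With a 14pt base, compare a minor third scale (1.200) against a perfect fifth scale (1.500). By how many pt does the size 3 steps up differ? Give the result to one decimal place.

Minor third: 14.0 × 1.200³ = 24.192pt
Perfect fifth: 14.0 × 1.500³ = 47.250pt
Difference: 47.250 − 24.192 = 23.058pt

23.1pt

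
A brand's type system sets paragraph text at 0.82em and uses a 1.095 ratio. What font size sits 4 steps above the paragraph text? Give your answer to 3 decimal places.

1.179em

Each step on a modular scale multiplies by the ratio, so the size n steps from the base is base × ratioⁿ.
0.82 × 1.095⁴ = 0.82 × 1.43766 ≈ 1.179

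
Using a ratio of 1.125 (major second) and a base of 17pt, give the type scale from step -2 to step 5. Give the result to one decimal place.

13.4pt, 15.1pt, 17.0pt, 19.1pt, 21.5pt, 24.2pt, 27.2pt, 30.6pt

Step -2: 17.0 ÷ 1.125² = 13.4
Step -1: 17.0 ÷ 1.125 = 15.1
Step 0: 17pt
Step 1: 17.0 × 1.125 = 19.1
Step 2: 17.0 × 1.125² = 21.5
Step 3: 17.0 × 1.125³ = 24.2
Step 4: 17.0 × 1.125⁴ = 27.2
Step 5: 17.0 × 1.125⁵ = 30.6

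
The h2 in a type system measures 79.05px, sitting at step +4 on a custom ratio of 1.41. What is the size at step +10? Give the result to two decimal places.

621.18px

79.05 × 1.41⁶ = 79.05 × 7.85805 ≈ 621.179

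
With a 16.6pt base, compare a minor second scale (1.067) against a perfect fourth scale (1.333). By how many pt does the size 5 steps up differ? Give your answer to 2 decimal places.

46.91pt

Minor second: 16.6 × 1.067⁵ = 22.9578pt
Perfect fourth: 16.6 × 1.333⁵ = 69.8649pt
Difference: 69.8649 − 22.9578 = 46.9071pt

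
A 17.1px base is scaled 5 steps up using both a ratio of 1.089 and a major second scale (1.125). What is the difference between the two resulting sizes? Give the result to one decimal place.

4.6px

At 1.089: 17.1 × 1.089⁵ = 26.190px
Major second: 17.1 × 1.125⁵ = 30.815px
Difference: 30.815 − 26.190 = 4.625px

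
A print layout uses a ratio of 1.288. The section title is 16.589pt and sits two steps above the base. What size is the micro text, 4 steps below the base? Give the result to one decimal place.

3.6pt

16.589 ÷ 1.288⁶ = 16.589 ÷ 4.56557 ≈ 3.633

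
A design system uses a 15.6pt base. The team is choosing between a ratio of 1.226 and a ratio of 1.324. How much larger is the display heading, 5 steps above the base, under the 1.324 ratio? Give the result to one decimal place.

At 1.226: 15.6 × 1.226⁵ = 43.209pt
At 1.324: 15.6 × 1.324⁵ = 63.469pt
Difference: 63.469 − 43.209 = 20.260pt

20.3pt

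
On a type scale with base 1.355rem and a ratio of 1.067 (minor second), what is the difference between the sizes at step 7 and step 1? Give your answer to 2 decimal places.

0.69rem

Step 1: 1.355 × 1.067 = 1.4458rem
Step 7: 1.355 × 1.067⁷ = 2.1335rem
Difference: 2.1335 − 1.4458 = 0.6877rem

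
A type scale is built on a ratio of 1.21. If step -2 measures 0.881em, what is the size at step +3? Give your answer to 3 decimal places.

0.881 × 1.21⁵ = 0.881 × 2.59374 ≈ 2.285

2.285em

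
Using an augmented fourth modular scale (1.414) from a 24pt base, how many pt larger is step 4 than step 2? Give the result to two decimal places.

47.96pt

Step 2: 24.0 × 1.414² = 47.9855pt
Step 4: 24.0 × 1.414⁴ = 95.9420pt
Difference: 95.9420 − 47.9855 = 47.9565pt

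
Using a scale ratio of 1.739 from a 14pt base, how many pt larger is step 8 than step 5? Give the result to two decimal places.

948.26pt

Step 5: 14.0 × 1.739⁵ = 222.6517pt
Step 8: 14.0 × 1.739⁸ = 1170.9132pt
Difference: 1170.9132 − 222.6517 = 948.2615pt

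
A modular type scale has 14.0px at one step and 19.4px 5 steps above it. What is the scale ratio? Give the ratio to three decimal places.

1.067

The ratio satisfies 14.0 × r⁵ = 19.4, so r = (19.4 / 14.0)^(1/5).
r = 1.3857^(1/5) ≈ 1.0674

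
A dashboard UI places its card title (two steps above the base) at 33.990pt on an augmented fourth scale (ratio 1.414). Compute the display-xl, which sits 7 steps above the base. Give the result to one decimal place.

192.1pt

33.990 × 1.414⁵ = 33.990 × 5.65258 ≈ 192.131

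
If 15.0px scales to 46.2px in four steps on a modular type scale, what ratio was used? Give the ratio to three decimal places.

r⁴ = 46.2 / 15.0, so r = (46.2/15.0)^(1/4).
r = 3.0800^(1/4) ≈ 1.3248

1.325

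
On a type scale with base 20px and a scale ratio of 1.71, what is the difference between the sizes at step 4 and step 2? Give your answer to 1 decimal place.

112.5px

Step 2: 20.0 × 1.71² = 58.482px
Step 4: 20.0 × 1.71⁴ = 171.007px
Difference: 171.007 − 58.482 = 112.525px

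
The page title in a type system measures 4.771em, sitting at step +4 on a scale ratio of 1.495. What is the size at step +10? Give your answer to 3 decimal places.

53.267em

Moving from step +4 to step +10 is 6 steps up, so multiply by r⁶.
4.771 × 1.495⁶ = 4.771 × 11.16470 ≈ 53.267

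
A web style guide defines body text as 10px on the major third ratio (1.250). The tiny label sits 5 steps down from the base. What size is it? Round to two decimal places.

Every step multiplies by the scale ratio.
10.0 ÷ 1.250⁵ = 10.0 ÷ 3.05176 ≈ 3.28

3.28px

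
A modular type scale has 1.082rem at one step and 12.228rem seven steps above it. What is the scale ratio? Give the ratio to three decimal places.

The ratio satisfies 1.082 × r⁷ = 12.228, so r = (12.228 / 1.082)^(1/7).
r = 11.3013^(1/7) ≈ 1.4140

1.414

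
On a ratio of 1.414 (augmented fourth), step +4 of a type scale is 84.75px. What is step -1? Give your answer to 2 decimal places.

84.75 ÷ 1.414⁵ = 84.75 ÷ 5.65258 ≈ 14.993

14.99px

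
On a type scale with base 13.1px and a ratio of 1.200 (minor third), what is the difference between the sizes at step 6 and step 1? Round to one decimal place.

23.4px

Step 1: 13.1 × 1.200 = 15.720px
Step 6: 13.1 × 1.200⁶ = 39.116px
Difference: 39.116 − 15.720 = 23.396px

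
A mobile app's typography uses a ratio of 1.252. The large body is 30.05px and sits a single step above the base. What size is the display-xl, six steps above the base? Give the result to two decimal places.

30.05 × 1.252⁵ = 30.05 × 3.07625 ≈ 92.441

92.44px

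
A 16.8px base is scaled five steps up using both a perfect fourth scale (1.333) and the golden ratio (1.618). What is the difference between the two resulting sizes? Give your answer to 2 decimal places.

115.59px

Perfect fourth: 16.8 × 1.333⁵ = 70.7066px
Golden ratio: 16.8 × 1.618⁵ = 186.2953px
Difference: 186.2953 − 70.7066 = 115.5887px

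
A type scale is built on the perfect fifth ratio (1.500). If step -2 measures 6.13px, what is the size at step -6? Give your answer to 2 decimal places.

6.13 ÷ 1.500⁴ = 6.13 ÷ 5.06250 ≈ 1.211

1.21px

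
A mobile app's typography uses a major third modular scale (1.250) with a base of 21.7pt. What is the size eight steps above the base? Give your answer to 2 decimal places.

129.34pt

Every step multiplies by the scale ratio.
21.7 × 1.250⁸ = 21.7 × 5.96046 ≈ 129.34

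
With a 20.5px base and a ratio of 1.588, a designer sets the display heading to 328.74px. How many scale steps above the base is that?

6

1.588ⁿ = 328.74 / 20.5 = 16.0361
n = ln(16.0361) / ln(1.588) = 2.7748 / 0.4625 ≈ 6.00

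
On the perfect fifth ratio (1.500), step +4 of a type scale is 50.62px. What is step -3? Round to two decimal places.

Moving from step +4 to step -3 is 7 steps down, so divide by r⁷.
50.62 ÷ 1.500⁷ = 50.62 ÷ 17.08594 ≈ 2.963

2.96px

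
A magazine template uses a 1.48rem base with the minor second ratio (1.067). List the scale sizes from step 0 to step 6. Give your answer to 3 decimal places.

Step 0: 1.48rem
Step 1: 1.48 × 1.067 = 1.579
Step 2: 1.48 × 1.067² = 1.685
Step 3: 1.48 × 1.067³ = 1.798
Step 4: 1.48 × 1.067⁴ = 1.918
Step 5: 1.48 × 1.067⁵ = 2.047
Step 6: 1.48 × 1.067⁶ = 2.184

1.480rem, 1.579rem, 1.685rem, 1.798rem, 1.918rem, 2.047rem, 2.184rem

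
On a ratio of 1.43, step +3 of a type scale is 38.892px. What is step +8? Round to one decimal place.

The gap is 8 − (3) = 5 steps, so the factor is 1.43^5.
38.892 × 1.43⁵ = 38.892 × 5.97971 ≈ 232.563

232.6px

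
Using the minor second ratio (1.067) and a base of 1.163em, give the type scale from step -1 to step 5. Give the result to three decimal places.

1.090em, 1.163em, 1.241em, 1.324em, 1.413em, 1.507em, 1.608em

Step -1: 1.163 ÷ 1.067 = 1.090
Step 0: 1.163em
Step 1: 1.163 × 1.067 = 1.241
Step 2: 1.163 × 1.067² = 1.324
Step 3: 1.163 × 1.067³ = 1.413
Step 4: 1.163 × 1.067⁴ = 1.507
Step 5: 1.163 × 1.067⁵ = 1.608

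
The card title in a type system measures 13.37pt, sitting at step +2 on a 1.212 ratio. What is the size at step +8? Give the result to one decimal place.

42.4pt

13.37 × 1.212⁶ = 13.37 × 3.16968 ≈ 42.379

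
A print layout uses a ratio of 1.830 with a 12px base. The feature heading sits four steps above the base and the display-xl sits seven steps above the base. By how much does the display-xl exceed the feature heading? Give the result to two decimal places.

690.20px

Step 4: 12.0 × 1.830⁴ = 134.5816px
Step 7: 12.0 × 1.830⁷ = 824.7814px
Difference: 824.7814 − 134.5816 = 690.1998px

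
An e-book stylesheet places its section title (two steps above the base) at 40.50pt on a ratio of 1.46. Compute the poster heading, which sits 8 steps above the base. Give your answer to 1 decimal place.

392.3pt

The gap is 8 − (2) = 6 steps, so the factor is 1.46^6.
40.50 × 1.46⁶ = 40.50 × 9.68539 ≈ 392.258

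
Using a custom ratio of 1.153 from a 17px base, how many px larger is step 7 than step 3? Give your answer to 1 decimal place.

20.0px

Step 3: 17.0 × 1.153³ = 26.058px
Step 7: 17.0 × 1.153⁷ = 46.053px
Difference: 46.053 − 26.058 = 19.995px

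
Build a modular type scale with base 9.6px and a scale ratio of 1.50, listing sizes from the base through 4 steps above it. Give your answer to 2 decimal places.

Step 0: 9.6px
Step 1: 9.6 × 1.50 = 14.40
Step 2: 9.6 × 1.50² = 21.60
Step 3: 9.6 × 1.50³ = 32.40
Step 4: 9.6 × 1.50⁴ = 48.60

9.60px, 14.40px, 21.60px, 32.40px, 48.60px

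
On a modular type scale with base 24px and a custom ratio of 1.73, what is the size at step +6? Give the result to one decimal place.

24.0 × 1.73⁶ = 24.0 × 26.80875 ≈ 643.41

643.4px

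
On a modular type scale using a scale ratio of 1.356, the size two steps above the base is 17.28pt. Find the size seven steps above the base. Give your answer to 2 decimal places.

79.22pt

17.28 × 1.356⁵ = 17.28 × 4.58457 ≈ 79.221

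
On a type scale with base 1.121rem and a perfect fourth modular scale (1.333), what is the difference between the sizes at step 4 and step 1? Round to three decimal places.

Step 1: 1.121 × 1.333 = 1.49429rem
Step 4: 1.121 × 1.333⁴ = 3.53937rem
Difference: 3.53937 − 1.49429 = 2.04508rem

2.045rem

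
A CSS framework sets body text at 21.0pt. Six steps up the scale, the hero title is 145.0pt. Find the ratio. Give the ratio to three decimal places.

1.380

r⁶ = 145.0 / 21.0, so r = (145.0/21.0)^(1/6).
r = 6.9048^(1/6) ≈ 1.3799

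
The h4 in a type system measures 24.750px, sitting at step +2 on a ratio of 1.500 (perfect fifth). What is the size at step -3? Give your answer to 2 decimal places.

3.26px

24.750 ÷ 1.500⁵ = 24.750 ÷ 7.59375 ≈ 3.259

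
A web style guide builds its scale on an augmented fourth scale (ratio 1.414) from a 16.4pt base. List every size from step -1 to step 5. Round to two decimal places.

Step -1: 16.4 ÷ 1.414 = 11.60
Step 0: 16.4pt
Step 1: 16.4 × 1.414 = 23.19
Step 2: 16.4 × 1.414² = 32.79
Step 3: 16.4 × 1.414³ = 46.37
Step 4: 16.4 × 1.414⁴ = 65.56
Step 5: 16.4 × 1.414⁵ = 92.70

11.60pt, 16.40pt, 23.19pt, 32.79pt, 46.37pt, 65.56pt, 92.70pt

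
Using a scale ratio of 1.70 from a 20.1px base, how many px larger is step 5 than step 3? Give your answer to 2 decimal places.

Step 3: 20.1 × 1.70³ = 98.7513px
Step 5: 20.1 × 1.70⁵ = 285.3913px
Difference: 285.3913 − 98.7513 = 186.6400px

186.64px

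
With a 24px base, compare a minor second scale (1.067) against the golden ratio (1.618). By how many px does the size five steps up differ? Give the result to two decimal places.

232.94px

Minor second: 24.0 × 1.067⁵ = 33.1920px
Golden ratio: 24.0 × 1.618⁵ = 266.1361px
Difference: 266.1361 − 33.1920 = 232.9441px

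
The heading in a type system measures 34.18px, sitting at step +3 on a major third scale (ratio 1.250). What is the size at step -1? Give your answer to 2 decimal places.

14.00px

34.18 ÷ 1.250⁴ = 34.18 ÷ 2.44141 ≈ 14.000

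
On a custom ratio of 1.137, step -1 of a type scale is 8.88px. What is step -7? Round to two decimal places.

4.11px

The gap is -7 − (-1) = -6 steps, so the factor is 1.137^-6.
8.88 ÷ 1.137⁶ = 8.88 ÷ 2.16054 ≈ 4.110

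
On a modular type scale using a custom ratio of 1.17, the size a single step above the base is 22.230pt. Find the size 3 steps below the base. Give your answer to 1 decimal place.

22.230 ÷ 1.17⁴ = 22.230 ÷ 1.87389 ≈ 11.863

11.9pt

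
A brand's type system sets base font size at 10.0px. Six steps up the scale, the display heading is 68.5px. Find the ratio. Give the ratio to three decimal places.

r⁶ = 68.5 / 10.0, so r = (68.5/10.0)^(1/6).
r = 6.8500^(1/6) ≈ 1.3781

1.378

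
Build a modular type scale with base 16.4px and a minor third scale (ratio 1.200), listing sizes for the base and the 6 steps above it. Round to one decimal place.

Step 0: 16.4px
Step 1: 16.4 × 1.200 = 19.7
Step 2: 16.4 × 1.200² = 23.6
Step 3: 16.4 × 1.200³ = 28.3
Step 4: 16.4 × 1.200⁴ = 34.0
Step 5: 16.4 × 1.200⁵ = 40.8
Step 6: 16.4 × 1.200⁶ = 49.0

16.4px, 19.7px, 23.6px, 28.3px, 34.0px, 40.8px, 49.0px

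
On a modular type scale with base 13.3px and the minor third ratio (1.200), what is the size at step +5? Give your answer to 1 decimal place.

33.1px

13.3 × 1.200⁵ = 13.3 × 2.48832 ≈ 33.09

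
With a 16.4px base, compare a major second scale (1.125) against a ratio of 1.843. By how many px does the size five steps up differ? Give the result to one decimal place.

319.2px

Major second: 16.4 × 1.125⁵ = 29.553px
At 1.843: 16.4 × 1.843⁵ = 348.715px
Difference: 348.715 − 29.553 = 319.162px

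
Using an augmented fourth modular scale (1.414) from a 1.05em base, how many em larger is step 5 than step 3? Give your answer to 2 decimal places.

2.97em

Step 3: 1.05 × 1.414³ = 2.9685em
Step 5: 1.05 × 1.414⁵ = 5.9352em
Difference: 5.9352 − 2.9685 = 2.9667em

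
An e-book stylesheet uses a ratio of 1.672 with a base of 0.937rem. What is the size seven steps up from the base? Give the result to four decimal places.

Every step multiplies by the scale ratio.
0.937 × 1.672⁷ = 0.937 × 36.53036 ≈ 34.2289

34.2289rem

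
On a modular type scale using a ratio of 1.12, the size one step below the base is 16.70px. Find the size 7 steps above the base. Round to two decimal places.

Moving from step -1 to step +7 is 8 steps up, so multiply by r⁸.
16.70 × 1.12⁸ = 16.70 × 2.47596 ≈ 41.349

41.35px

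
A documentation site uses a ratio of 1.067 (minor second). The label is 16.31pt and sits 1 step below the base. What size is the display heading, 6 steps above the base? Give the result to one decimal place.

25.7pt

The gap is 6 − (-1) = 7 steps, so the factor is 1.067^7.
16.31 × 1.067⁷ = 16.31 × 1.57453 ≈ 25.681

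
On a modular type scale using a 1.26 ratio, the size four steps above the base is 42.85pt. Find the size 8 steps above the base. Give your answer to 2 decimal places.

108.00pt

42.85 × 1.26⁴ = 42.85 × 2.52047 ≈ 108.002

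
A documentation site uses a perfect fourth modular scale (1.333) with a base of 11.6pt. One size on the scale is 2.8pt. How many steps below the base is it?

5

1.333ⁿ = 11.6 / 2.8 = 4.1429
n = ln(4.1429) / ln(1.333) = 1.4214 / 0.2874 ≈ 4.95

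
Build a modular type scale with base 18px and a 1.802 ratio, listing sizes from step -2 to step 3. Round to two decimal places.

5.54px, 9.99px, 18.00px, 32.44px, 58.45px, 105.33px

Step -2: 18.0 ÷ 1.802² = 5.54
Step -1: 18.0 ÷ 1.802 = 9.99
Step 0: 18px
Step 1: 18.0 × 1.802 = 32.44
Step 2: 18.0 × 1.802² = 58.45
Step 3: 18.0 × 1.802³ = 105.33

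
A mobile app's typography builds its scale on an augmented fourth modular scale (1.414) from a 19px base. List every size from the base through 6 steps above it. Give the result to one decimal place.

19.0px, 26.9px, 38.0px, 53.7px, 76.0px, 107.4px, 151.9px

Step 0: 19px
Step 1: 19.0 × 1.414 = 26.9
Step 2: 19.0 × 1.414² = 38.0
Step 3: 19.0 × 1.414³ = 53.7
Step 4: 19.0 × 1.414⁴ = 76.0
Step 5: 19.0 × 1.414⁵ = 107.4
Step 6: 19.0 × 1.414⁶ = 151.9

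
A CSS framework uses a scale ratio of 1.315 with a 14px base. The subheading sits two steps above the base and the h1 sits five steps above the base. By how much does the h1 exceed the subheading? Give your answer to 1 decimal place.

Step 2: 14.0 × 1.315² = 24.209px
Step 5: 14.0 × 1.315⁵ = 55.050px
Difference: 55.050 − 24.209 = 30.841px

30.8px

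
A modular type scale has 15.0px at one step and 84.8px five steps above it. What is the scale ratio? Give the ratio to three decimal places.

The ratio satisfies 15.0 × r⁵ = 84.8, so r = (84.8 / 15.0)^(1/5).
r = 5.6533^(1/5) ≈ 1.4140

1.414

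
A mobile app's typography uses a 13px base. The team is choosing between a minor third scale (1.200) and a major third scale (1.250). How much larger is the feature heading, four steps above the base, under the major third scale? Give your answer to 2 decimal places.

4.78px

Minor third: 13.0 × 1.200⁴ = 26.9568px
Major third: 13.0 × 1.250⁴ = 31.7383px
Difference: 31.7383 − 26.9568 = 4.7815px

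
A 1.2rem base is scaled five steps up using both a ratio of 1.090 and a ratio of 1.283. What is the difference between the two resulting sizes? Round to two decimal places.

At 1.090: 1.2 × 1.090⁵ = 1.8463rem
At 1.283: 1.2 × 1.283⁵ = 4.1717rem
Difference: 4.1717 − 1.8463 = 2.3254rem

2.33rem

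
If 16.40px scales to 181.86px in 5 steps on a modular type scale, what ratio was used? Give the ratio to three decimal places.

1.618

r⁵ = 181.86 / 16.40, so r = (181.86/16.40)^(1/5).
r = 11.0890^(1/5) ≈ 1.6180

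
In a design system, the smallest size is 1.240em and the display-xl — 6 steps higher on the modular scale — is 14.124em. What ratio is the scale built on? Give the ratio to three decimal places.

The ratio satisfies 1.240 × r⁶ = 14.124, so r = (14.124 / 1.240)^(1/6).
r = 11.3903^(1/6) ≈ 1.5000

1.500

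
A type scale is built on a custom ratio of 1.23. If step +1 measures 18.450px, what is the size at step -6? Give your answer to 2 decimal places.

4.33px

18.450 ÷ 1.23⁷ = 18.450 ÷ 4.25928 ≈ 4.332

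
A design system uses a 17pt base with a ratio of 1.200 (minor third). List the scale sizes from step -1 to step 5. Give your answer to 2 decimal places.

14.17pt, 17.00pt, 20.40pt, 24.48pt, 29.38pt, 35.25pt, 42.30pt

Step -1: 17.0 ÷ 1.200 = 14.17
Step 0: 17pt
Step 1: 17.0 × 1.200 = 20.40
Step 2: 17.0 × 1.200² = 24.48
Step 3: 17.0 × 1.200³ = 29.38
Step 4: 17.0 × 1.200⁴ = 35.25
Step 5: 17.0 × 1.200⁵ = 42.30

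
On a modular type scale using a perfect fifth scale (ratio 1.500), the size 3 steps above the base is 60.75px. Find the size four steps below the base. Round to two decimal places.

Moving from step +3 to step -4 is 7 steps down, so divide by r⁷.
60.75 ÷ 1.500⁷ = 60.75 ÷ 17.08594 ≈ 3.556

3.56px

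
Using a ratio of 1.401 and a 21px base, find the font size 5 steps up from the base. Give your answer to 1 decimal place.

Every step multiplies by the scale ratio.
21.0 × 1.401⁵ = 21.0 × 5.39748 ≈ 113.35

113.3px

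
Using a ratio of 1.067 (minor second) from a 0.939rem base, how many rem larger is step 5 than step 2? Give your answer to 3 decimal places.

Step 2: 0.939 × 1.067² = 1.06904rem
Step 5: 0.939 × 1.067⁵ = 1.29864rem
Difference: 1.29864 − 1.06904 = 0.22960rem

0.230rem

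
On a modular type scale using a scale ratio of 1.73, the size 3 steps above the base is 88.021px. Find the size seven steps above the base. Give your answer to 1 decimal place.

788.4px

88.021 × 1.73⁴ = 88.021 × 8.95745 ≈ 788.444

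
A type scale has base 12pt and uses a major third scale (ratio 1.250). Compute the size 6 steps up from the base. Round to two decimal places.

Each step on a modular scale multiplies by the ratio, so the size n steps from the base is base × ratioⁿ.
12.0 × 1.250⁶ = 12.0 × 3.81470 ≈ 45.78

45.78pt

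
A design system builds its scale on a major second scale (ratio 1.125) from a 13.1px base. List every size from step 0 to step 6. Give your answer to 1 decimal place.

Step 0: 13.1px
Step 1: 13.1 × 1.125 = 14.7
Step 2: 13.1 × 1.125² = 16.6
Step 3: 13.1 × 1.125³ = 18.7
Step 4: 13.1 × 1.125⁴ = 21.0
Step 5: 13.1 × 1.125⁵ = 23.6
Step 6: 13.1 × 1.125⁶ = 26.6

13.1px, 14.7px, 16.6px, 18.7px, 21.0px, 23.6px, 26.6px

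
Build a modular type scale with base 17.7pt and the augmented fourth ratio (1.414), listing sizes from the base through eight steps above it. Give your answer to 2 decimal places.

17.70pt, 25.03pt, 35.39pt, 50.04pt, 70.76pt, 100.05pt, 141.47pt, 200.04pt, 282.86pt

Step 0: 17.7pt
Step 1: 17.7 × 1.414 = 25.03
Step 2: 17.7 × 1.414² = 35.39
Step 3: 17.7 × 1.414³ = 50.04
Step 4: 17.7 × 1.414⁴ = 70.76
Step 5: 17.7 × 1.414⁵ = 100.05
Step 6: 17.7 × 1.414⁶ = 141.47
Step 7: 17.7 × 1.414⁷ = 200.04
Step 8: 17.7 × 1.414⁸ = 282.86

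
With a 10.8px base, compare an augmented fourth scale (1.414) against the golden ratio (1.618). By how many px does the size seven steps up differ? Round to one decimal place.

191.5px

Augmented fourth: 10.8 × 1.414⁷ = 122.059px
Golden ratio: 10.8 × 1.618⁷ = 313.526px
Difference: 313.526 − 122.059 = 191.467px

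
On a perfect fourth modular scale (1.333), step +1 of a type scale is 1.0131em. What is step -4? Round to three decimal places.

The gap is -4 − (1) = -5 steps, so the factor is 1.333^-5.
1.0131 ÷ 1.333⁵ = 1.0131 ÷ 4.20873 ≈ 0.241

0.241em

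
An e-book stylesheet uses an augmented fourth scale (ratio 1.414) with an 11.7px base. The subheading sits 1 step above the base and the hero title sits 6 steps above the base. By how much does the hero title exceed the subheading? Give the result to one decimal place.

Step 1: 11.7 × 1.414 = 16.544px
Step 6: 11.7 × 1.414⁶ = 93.515px
Difference: 93.515 − 16.544 = 76.971px

77.0px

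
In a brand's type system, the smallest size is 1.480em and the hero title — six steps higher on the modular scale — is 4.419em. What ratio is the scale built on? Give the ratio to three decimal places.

1.200

The ratio satisfies 1.480 × r⁶ = 4.419, so r = (4.419 / 1.480)^(1/6).
r = 2.9858^(1/6) ≈ 1.2000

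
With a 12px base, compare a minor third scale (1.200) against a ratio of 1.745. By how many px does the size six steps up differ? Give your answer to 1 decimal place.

303.0px

Minor third: 12.0 × 1.200⁶ = 35.832px
At 1.745: 12.0 × 1.745⁶ = 338.808px
Difference: 338.808 − 35.832 = 302.976px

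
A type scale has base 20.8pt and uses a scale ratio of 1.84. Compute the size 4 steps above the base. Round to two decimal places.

20.8 × 1.84⁴ = 20.8 × 11.46229 ≈ 238.42

238.42pt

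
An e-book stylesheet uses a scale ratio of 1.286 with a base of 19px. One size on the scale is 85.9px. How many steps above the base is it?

1.286ⁿ = 85.9 / 19 = 4.5211
n = ln(4.5211) / ln(1.286) = 1.5087 / 0.2515 ≈ 6.00

6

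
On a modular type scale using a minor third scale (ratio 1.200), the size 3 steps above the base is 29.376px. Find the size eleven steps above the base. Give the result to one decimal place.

126.3px

29.376 × 1.200⁸ = 29.376 × 4.29982 ≈ 126.311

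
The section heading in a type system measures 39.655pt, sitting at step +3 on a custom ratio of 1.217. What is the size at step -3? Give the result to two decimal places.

The gap is -3 − (3) = -6 steps, so the factor is 1.217^-6.
39.655 ÷ 1.217⁶ = 39.655 ÷ 3.24895 ≈ 12.205

12.21pt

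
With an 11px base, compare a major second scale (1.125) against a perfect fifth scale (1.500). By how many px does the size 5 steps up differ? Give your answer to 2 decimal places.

Major second: 11.0 × 1.125⁵ = 19.8224px
Perfect fifth: 11.0 × 1.500⁵ = 83.5312px
Difference: 83.5312 − 19.8224 = 63.7088px

63.71px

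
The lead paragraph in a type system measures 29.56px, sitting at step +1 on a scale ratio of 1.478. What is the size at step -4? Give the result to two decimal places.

4.19px

Moving from step +1 to step -4 is 5 steps down, so divide by r⁵.
29.56 ÷ 1.478⁵ = 29.56 ÷ 7.05297 ≈ 4.191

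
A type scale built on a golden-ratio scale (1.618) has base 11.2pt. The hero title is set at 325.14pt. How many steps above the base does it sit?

7

1.618ⁿ = 325.14 / 11.2 = 29.0304
n = ln(29.0304) / ln(1.618) = 3.3683 / 0.4812 ≈ 7.00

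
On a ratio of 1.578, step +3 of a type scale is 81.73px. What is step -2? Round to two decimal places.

81.73 ÷ 1.578⁵ = 81.73 ÷ 9.78442 ≈ 8.353

8.35px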